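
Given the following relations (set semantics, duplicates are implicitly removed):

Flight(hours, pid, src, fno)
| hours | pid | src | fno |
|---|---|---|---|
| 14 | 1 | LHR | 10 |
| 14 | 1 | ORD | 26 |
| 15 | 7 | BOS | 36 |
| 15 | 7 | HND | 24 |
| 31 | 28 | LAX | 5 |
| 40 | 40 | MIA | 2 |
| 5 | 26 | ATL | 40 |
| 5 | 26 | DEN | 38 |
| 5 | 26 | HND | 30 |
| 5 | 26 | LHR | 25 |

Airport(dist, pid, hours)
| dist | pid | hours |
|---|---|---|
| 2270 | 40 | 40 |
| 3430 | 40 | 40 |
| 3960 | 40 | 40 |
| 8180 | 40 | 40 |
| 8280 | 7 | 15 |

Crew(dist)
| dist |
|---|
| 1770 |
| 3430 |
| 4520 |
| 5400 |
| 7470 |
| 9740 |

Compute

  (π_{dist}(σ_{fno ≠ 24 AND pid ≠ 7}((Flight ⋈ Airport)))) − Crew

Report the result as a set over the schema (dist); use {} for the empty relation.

{2270, 3960, 8180}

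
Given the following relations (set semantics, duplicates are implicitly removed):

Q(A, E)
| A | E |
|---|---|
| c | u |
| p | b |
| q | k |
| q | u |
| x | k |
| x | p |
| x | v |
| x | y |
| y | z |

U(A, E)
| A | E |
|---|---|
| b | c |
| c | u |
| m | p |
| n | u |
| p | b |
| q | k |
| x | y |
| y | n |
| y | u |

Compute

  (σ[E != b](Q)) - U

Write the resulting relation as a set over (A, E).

{(q, u), (x, k), (x, p), (x, v), (y, z)}

Apply σ_{E != b}; surviving tuples: {(c, u), (q, k), (q, u), (x, k), (x, p), (x, v), (x, y), (y, z)}
Difference: {(c, u), (q, k), (q, u), (x, k), (x, p), (x, v), (x, y), (y, z)} with {(b, c), (c, u), (m, p), (n, u), (p, b), (q, k), (x, y), (y, n), (y, u)} → {(q, u), (x, k), (x, p), (x, v), (y, z)}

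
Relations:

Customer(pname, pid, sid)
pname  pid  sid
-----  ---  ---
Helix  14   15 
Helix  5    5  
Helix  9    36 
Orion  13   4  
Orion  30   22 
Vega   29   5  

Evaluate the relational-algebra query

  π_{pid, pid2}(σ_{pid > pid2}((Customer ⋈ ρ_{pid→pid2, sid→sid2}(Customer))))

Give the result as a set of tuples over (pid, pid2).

ρ[pid→pid2, sid→sid2]: schema becomes (pname, pid2, sid2); tuples unchanged.
Joining Customer and ρ_{pid→pid2, sid→sid2}(Customer) on pname yields {(Helix, 14, 15, 14, 15), (Helix, 14, 15, 5, 5), (Helix, 14, 15, 9, 36), (Helix, 5, 5, 14, 15), (Helix, 5, 5, 5, 5), (Helix, 5, 5, 9, 36), (Helix, 9, 36, 14, 15), (Helix, 9, 36, 5, 5), (Helix, 9, 36, 9, 36), (Orion, 13, 4, 13, 4), (Orion, 13, 4, 30, 22), (Orion, 30, 22, 13, 4), (Orion, 30, 22, 30, 22), (Vega, 29, 5, 29, 5)}.
Apply σ_{pid > pid2}; surviving tuples: {(Helix, 14, 15, 5, 5), (Helix, 14, 15, 9, 36), (Helix, 9, 36, 5, 5), (Orion, 30, 22, 13, 4)}
Keep only column(s) pid, pid2: {(14, 5), (14, 9), (30, 13), (9, 5)}

{(14, 5), (14, 9), (30, 13), (9, 5)}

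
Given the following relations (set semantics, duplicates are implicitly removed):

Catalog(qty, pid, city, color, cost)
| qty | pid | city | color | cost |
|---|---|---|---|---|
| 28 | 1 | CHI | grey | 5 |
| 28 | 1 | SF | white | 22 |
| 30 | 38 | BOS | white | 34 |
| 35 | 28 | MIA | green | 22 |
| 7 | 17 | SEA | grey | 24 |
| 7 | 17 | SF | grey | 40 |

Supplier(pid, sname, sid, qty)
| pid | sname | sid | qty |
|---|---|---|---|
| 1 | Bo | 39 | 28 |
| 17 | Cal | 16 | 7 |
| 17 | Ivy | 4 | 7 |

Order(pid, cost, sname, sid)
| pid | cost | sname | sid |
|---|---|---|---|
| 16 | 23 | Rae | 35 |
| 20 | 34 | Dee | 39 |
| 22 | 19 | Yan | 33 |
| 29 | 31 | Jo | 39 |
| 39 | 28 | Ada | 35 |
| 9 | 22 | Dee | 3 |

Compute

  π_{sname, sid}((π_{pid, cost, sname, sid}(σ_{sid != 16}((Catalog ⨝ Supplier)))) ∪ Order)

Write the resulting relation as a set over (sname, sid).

{(Ada, 35), (Bo, 39), (Dee, 3), (Dee, 39), (Ivy, 4), (Jo, 39), (Rae, 35), (Yan, 33)}

Catalog ⋈ Supplier (natural join on qty, pid): {(28, 1, CHI, grey, 5, Bo, 39), (28, 1, SF, white, 22, Bo, 39), (7, 17, SEA, grey, 24, Cal, 16), (7, 17, SEA, grey, 24, Ivy, 4), (7, 17, SF, grey, 40, Cal, 16), (7, 17, SF, grey, 40, Ivy, 4)}
Selection sid != 16: {(28, 1, CHI, grey, 5, Bo, 39), (28, 1, SF, white, 22, Bo, 39), (7, 17, SEA, grey, 24, Ivy, 4), (7, 17, SF, grey, 40, Ivy, 4)}
π_{pid, cost, sname, sid} gives {(1, 22, Bo, 39), (1, 5, Bo, 39), (17, 24, Ivy, 4), (17, 40, Ivy, 4)}.
Taking the union: {(1, 22, Bo, 39), (1, 5, Bo, 39), (16, 23, Rae, 35), (17, 24, Ivy, 4), (17, 40, Ivy, 4), (20, 34, Dee, 39), (22, 19, Yan, 33), (29, 31, Jo, 39), (39, 28, Ada, 35), (9, 22, Dee, 3)}
π_{sname, sid} gives {(Ada, 35), (Bo, 39), (Dee, 3), (Dee, 39), (Ivy, 4), (Jo, 39), (Rae, 35), (Yan, 33)} (2 duplicate(s) eliminated).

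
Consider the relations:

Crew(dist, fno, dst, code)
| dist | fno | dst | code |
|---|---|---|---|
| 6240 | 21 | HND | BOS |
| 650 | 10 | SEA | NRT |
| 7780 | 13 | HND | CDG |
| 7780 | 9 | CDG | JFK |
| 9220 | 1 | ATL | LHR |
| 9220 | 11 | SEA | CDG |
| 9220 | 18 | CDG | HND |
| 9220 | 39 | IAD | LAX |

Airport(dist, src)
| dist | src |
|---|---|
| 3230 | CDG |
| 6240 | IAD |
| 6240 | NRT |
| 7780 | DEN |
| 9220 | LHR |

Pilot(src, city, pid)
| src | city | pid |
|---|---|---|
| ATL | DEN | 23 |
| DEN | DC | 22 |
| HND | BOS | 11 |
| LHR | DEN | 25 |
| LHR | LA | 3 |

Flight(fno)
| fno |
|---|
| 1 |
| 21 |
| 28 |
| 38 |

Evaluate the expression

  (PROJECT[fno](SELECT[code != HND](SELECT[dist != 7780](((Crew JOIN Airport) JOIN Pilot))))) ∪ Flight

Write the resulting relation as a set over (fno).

{1, 11, 21, 28, 38, 39}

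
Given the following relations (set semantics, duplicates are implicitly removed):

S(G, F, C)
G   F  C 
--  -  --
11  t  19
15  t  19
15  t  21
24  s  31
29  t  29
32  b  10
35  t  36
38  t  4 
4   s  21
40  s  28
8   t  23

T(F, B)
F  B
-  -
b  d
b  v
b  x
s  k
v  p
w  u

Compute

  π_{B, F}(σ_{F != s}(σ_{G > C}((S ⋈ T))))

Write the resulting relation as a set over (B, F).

{(d, b), (v, b), (x, b)}

Joining S and T on F yields {(24, s, 31, k), (32, b, 10, d), (32, b, 10, v), (32, b, 10, x), (4, s, 21, k), (40, s, 28, k)}.
Selection G > C: {(32, b, 10, d), (32, b, 10, v), (32, b, 10, x), (40, s, 28, k)}
Selection F != s: {(32, b, 10, d), (32, b, 10, v), (32, b, 10, x)}
Keep only column(s) B, F: {(d, b), (v, b), (x, b)}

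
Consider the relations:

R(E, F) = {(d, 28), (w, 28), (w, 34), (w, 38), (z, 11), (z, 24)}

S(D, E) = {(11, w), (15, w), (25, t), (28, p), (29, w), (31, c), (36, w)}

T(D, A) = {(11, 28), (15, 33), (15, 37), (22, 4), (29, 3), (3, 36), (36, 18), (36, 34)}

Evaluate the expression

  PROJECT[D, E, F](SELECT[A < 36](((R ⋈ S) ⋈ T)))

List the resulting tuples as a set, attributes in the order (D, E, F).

{(11, w, 28), (11, w, 34), (11, w, 38), (15, w, 28), (15, w, 34), (15, w, 38), (29, w, 28), (29, w, 34), (29, w, 38), (36, w, 28), (36, w, 34), (36, w, 38)}

Natural join on E: {(w, 28, 11), (w, 28, 15), (w, 28, 29), (w, 28, 36), (w, 34, 11), (w, 34, 15), (w, 34, 29), (w, 34, 36), (w, 38, 11), (w, 38, 15), (w, 38, 29), (w, 38, 36)}
Natural join on D: {(w, 28, 11, 28), (w, 28, 15, 33), (w, 28, 15, 37), (w, 28, 29, 3), (w, 28, 36, 18), (w, 28, 36, 34), (w, 34, 11, 28), (w, 34, 15, 33), (w, 34, 15, 37), (w, 34, 29, 3), (w, 34, 36, 18), (w, 34, 36, 34), (w, 38, 11, 28), (w, 38, 15, 33), (w, 38, 15, 37), (w, 38, 29, 3), (w, 38, 36, 18), (w, 38, 36, 34)}
σ[A < 36]: keep tuples satisfying A < 36 → {(w, 28, 11, 28), (w, 28, 15, 33), (w, 28, 29, 3), (w, 28, 36, 18), (w, 28, 36, 34), (w, 34, 11, 28), (w, 34, 15, 33), (w, 34, 29, 3), (w, 34, 36, 18), (w, 34, 36, 34), (w, 38, 11, 28), (w, 38, 15, 33), (w, 38, 29, 3), (w, 38, 36, 18), (w, 38, 36, 34)}
π[D, E, F]: project onto (D, E, F) (3 duplicate(s) eliminated) → {(11, w, 28), (11, w, 34), (11, w, 38), (15, w, 28), (15, w, 34), (15, w, 38), (29, w, 28), (29, w, 34), (29, w, 38), (36, w, 28), (36, w, 34), (36, w, 38)}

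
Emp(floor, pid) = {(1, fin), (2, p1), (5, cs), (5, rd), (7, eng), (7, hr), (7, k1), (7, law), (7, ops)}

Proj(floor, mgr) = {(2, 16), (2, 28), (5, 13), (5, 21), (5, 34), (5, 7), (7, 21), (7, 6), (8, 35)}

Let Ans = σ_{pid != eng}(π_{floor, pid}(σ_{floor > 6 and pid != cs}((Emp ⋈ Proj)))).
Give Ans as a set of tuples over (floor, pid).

{(7, hr), (7, k1), (7, law), (7, ops)}

Joining Emp and Proj on floor yields {(2, p1, 16), (2, p1, 28), (5, cs, 13), (5, cs, 21), (5, cs, 34), (5, cs, 7), (5, rd, 13), (5, rd, 21), (5, rd, 34), (5, rd, 7), (7, eng, 21), (7, eng, 6), (7, hr, 21), (7, hr, 6), (7, k1, 21), (7, k1, 6), (7, law, 21), (7, law, 6), (7, ops, 21), (7, ops, 6)}.
Apply σ_{floor > 6 and pid != cs}; surviving tuples: {(7, eng, 21), (7, eng, 6), (7, hr, 21), (7, hr, 6), (7, k1, 21), (7, k1, 6), (7, law, 21), (7, law, 6), (7, ops, 21), (7, ops, 6)}
π[floor, pid]: project onto (floor, pid) (5 duplicate(s) eliminated) → {(7, eng), (7, hr), (7, k1), (7, law), (7, ops)}
Apply σ_{pid != eng}; surviving tuples: {(7, hr), (7, k1), (7, law), (7, ops)}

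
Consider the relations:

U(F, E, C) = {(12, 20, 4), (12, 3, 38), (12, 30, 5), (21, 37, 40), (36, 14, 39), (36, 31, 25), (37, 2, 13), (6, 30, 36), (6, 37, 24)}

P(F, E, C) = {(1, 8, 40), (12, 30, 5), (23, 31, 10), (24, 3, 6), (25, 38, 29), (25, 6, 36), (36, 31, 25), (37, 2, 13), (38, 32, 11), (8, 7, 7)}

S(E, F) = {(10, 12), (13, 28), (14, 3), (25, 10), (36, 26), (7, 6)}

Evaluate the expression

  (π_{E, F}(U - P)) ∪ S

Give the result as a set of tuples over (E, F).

Difference: {(12, 20, 4), (12, 3, 38), (12, 30, 5), (21, 37, 40), (36, 14, 39), (36, 31, 25), (37, 2, 13), (6, 30, 36), (6, 37, 24)} with {(1, 8, 40), (12, 30, 5), (23, 31, 10), (24, 3, 6), (25, 38, 29), (25, 6, 36), (36, 31, 25), (37, 2, 13), (38, 32, 11), (8, 7, 7)} → {(12, 20, 4), (12, 3, 38), (21, 37, 40), (36, 14, 39), (6, 30, 36), (6, 37, 24)}
π[E, F]: project onto (E, F) → {(14, 36), (20, 12), (3, 12), (30, 6), (37, 21), (37, 6)}
Union: {(14, 36), (20, 12), (3, 12), (30, 6), (37, 21), (37, 6)} with {(10, 12), (13, 28), (14, 3), (25, 10), (36, 26), (7, 6)} → {(10, 12), (13, 28), (14, 3), (14, 36), (20, 12), (25, 10), (3, 12), (30, 6), (36, 26), (37, 21), (37, 6), (7, 6)}

{(10, 12), (13, 28), (14, 3), (14, 36), (20, 12), (25, 10), (3, 12), (30, 6), (36, 26), (37, 21), (37, 6), (7, 6)}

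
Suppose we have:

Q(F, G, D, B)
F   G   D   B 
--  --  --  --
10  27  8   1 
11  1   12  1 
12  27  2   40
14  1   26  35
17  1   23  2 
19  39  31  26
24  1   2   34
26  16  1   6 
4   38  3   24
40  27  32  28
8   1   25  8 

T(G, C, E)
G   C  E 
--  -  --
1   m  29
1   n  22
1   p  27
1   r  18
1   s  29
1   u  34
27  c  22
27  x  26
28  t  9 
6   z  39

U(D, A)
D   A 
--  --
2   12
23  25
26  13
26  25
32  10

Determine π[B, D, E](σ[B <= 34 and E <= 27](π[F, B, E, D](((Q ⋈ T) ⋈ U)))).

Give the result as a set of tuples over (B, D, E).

{(2, 23, 18), (2, 23, 22), (2, 23, 27), (28, 32, 22), (28, 32, 26), (34, 2, 18), (34, 2, 22), (34, 2, 27)}

Natural join on G: {(10, 27, 8, 1, c, 22), (10, 27, 8, 1, x, 26), (11, 1, 12, 1, m, 29), (11, 1, 12, 1, n, 22), (11, 1, 12, 1, p, 27), (11, 1, 12, 1, r, 18), (11, 1, 12, 1, s, 29), (11, 1, 12, 1, u, 34), (12, 27, 2, 40, c, 22), (12, 27, 2, 40, x, 26), (14, 1, 26, 35, m, 29), (14, 1, 26, 35, n, 22), (14, 1, 26, 35, p, 27), (14, 1, 26, 35, r, 18), (14, 1, 26, 35, s, 29), (14, 1, 26, 35, u, 34), (17, 1, 23, 2, m, 29), (17, 1, 23, 2, n, 22), (17, 1, 23, 2, p, 27), (17, 1, 23, 2, r, 18), (17, 1, 23, 2, s, 29), (17, 1, 23, 2, u, 34), (24, 1, 2, 34, m, 29), (24, 1, 2, 34, n, 22), (24, 1, 2, 34, p, 27), (24, 1, 2, 34, r, 18), (24, 1, 2, 34, s, 29), (24, 1, 2, 34, u, 34), (40, 27, 32, 28, c, 22), (40, 27, 32, 28, x, 26), (8, 1, 25, 8, m, 29), (8, 1, 25, 8, n, 22), (8, 1, 25, 8, p, 27), (8, 1, 25, 8, r, 18), (8, 1, 25, 8, s, 29), (8, 1, 25, 8, u, 34)}
Natural join on D: {(12, 27, 2, 40, c, 22, 12), (12, 27, 2, 40, x, 26, 12), (14, 1, 26, 35, m, 29, 13), (14, 1, 26, 35, m, 29, 25), (14, 1, 26, 35, n, 22, 13), (14, 1, 26, 35, n, 22, 25), (14, 1, 26, 35, p, 27, 13), (14, 1, 26, 35, p, 27, 25), (14, 1, 26, 35, r, 18, 13), (14, 1, 26, 35, r, 18, 25), (14, 1, 26, 35, s, 29, 13), (14, 1, 26, 35, s, 29, 25), (14, 1, 26, 35, u, 34, 13), (14, 1, 26, 35, u, 34, 25), (17, 1, 23, 2, m, 29, 25), (17, 1, 23, 2, n, 22, 25), (17, 1, 23, 2, p, 27, 25), (17, 1, 23, 2, r, 18, 25), (17, 1, 23, 2, s, 29, 25), (17, 1, 23, 2, u, 34, 25), (24, 1, 2, 34, m, 29, 12), (24, 1, 2, 34, n, 22, 12), (24, 1, 2, 34, p, 27, 12), (24, 1, 2, 34, r, 18, 12), (24, 1, 2, 34, s, 29, 12), (24, 1, 2, 34, u, 34, 12), (40, 27, 32, 28, c, 22, 10), (40, 27, 32, 28, x, 26, 10)}
Keep only column(s) F, B, E, D (9 duplicate(s) eliminated): {(12, 40, 22, 2), (12, 40, 26, 2), (14, 35, 18, 26), (14, 35, 22, 26), (14, 35, 27, 26), (14, 35, 29, 26), (14, 35, 34, 26), (17, 2, 18, 23), (17, 2, 22, 23), (17, 2, 27, 23), (17, 2, 29, 23), (17, 2, 34, 23), (24, 34, 18, 2), (24, 34, 22, 2), (24, 34, 27, 2), (24, 34, 29, 2), (24, 34, 34, 2), (40, 28, 22, 32), (40, 28, 26, 32)}
σ[B <= 34 and E <= 27]: keep tuples satisfying B <= 34 and E <= 27 → {(17, 2, 18, 23), (17, 2, 22, 23), (17, 2, 27, 23), (24, 34, 18, 2), (24, 34, 22, 2), (24, 34, 27, 2), (40, 28, 22, 32), (40, 28, 26, 32)}
Keep only column(s) B, D, E: {(2, 23, 18), (2, 23, 22), (2, 23, 27), (28, 32, 22), (28, 32, 26), (34, 2, 18), (34, 2, 22), (34, 2, 27)}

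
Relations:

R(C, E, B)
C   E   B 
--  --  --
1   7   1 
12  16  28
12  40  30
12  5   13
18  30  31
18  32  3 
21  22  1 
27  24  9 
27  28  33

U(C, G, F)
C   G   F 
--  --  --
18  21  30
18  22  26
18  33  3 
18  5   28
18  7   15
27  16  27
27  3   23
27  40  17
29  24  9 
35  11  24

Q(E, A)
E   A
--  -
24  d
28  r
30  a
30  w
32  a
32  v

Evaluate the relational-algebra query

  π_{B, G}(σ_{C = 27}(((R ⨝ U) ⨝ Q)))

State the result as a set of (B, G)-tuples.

Natural join on C: {(18, 30, 31, 21, 30), (18, 30, 31, 22, 26), (18, 30, 31, 33, 3), (18, 30, 31, 5, 28), (18, 30, 31, 7, 15), (18, 32, 3, 21, 30), (18, 32, 3, 22, 26), (18, 32, 3, 33, 3), (18, 32, 3, 5, 28), (18, 32, 3, 7, 15), (27, 24, 9, 16, 27), (27, 24, 9, 3, 23), (27, 24, 9, 40, 17), (27, 28, 33, 16, 27), (27, 28, 33, 3, 23), (27, 28, 33, 40, 17)}
Natural join on E: {(18, 30, 31, 21, 30, a), (18, 30, 31, 21, 30, w), (18, 30, 31, 22, 26, a), (18, 30, 31, 22, 26, w), (18, 30, 31, 33, 3, a), (18, 30, 31, 33, 3, w), (18, 30, 31, 5, 28, a), (18, 30, 31, 5, 28, w), (18, 30, 31, 7, 15, a), (18, 30, 31, 7, 15, w), (18, 32, 3, 21, 30, a), (18, 32, 3, 21, 30, v), (18, 32, 3, 22, 26, a), (18, 32, 3, 22, 26, v), (18, 32, 3, 33, 3, a), (18, 32, 3, 33, 3, v), (18, 32, 3, 5, 28, a), (18, 32, 3, 5, 28, v), (18, 32, 3, 7, 15, a), (18, 32, 3, 7, 15, v), (27, 24, 9, 16, 27, d), (27, 24, 9, 3, 23, d), (27, 24, 9, 40, 17, d), (27, 28, 33, 16, 27, r), (27, 28, 33, 3, 23, r), (27, 28, 33, 40, 17, r)}
σ[C = 27]: keep tuples satisfying C = 27 → {(27, 24, 9, 16, 27, d), (27, 24, 9, 3, 23, d), (27, 24, 9, 40, 17, d), (27, 28, 33, 16, 27, r), (27, 28, 33, 3, 23, r), (27, 28, 33, 40, 17, r)}
Keep only column(s) B, G: {(33, 16), (33, 3), (33, 40), (9, 16), (9, 3), (9, 40)}

{(33, 16), (33, 3), (33, 40), (9, 16), (9, 3), (9, 40)}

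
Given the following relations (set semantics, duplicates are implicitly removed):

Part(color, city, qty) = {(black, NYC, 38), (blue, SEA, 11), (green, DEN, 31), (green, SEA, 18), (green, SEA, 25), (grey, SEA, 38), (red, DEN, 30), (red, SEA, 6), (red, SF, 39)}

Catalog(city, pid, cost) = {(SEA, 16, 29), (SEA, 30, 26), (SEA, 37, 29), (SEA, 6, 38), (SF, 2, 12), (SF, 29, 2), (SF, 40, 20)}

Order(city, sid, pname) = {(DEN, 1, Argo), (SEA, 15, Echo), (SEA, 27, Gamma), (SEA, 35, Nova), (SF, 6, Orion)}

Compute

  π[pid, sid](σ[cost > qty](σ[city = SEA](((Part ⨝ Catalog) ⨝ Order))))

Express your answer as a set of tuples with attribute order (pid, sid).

{(16, 15), (16, 27), (16, 35), (30, 15), (30, 27), (30, 35), (37, 15), (37, 27), (37, 35), (6, 15), (6, 27), (6, 35)}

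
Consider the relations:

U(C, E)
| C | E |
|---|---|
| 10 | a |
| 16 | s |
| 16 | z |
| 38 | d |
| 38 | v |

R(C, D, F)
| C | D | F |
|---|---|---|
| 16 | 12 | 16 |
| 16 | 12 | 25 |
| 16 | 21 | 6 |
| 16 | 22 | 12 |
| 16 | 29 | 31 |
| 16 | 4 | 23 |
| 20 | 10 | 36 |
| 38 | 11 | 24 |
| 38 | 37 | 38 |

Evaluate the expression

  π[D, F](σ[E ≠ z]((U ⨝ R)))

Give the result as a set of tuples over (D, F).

{(11, 24), (12, 16), (12, 25), (21, 6), (22, 12), (29, 31), (37, 38), (4, 23)}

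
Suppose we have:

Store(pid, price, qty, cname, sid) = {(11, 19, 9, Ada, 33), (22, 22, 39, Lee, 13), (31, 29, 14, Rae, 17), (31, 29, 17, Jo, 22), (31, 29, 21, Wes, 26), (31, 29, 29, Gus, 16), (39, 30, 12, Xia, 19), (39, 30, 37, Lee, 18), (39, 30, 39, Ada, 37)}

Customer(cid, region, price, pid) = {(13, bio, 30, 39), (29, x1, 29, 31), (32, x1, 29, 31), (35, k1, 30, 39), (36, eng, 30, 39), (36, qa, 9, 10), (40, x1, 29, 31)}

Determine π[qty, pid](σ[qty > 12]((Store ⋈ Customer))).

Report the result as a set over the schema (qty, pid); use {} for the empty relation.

Store ⋈ Customer (natural join on pid, price): {(31, 29, 14, Rae, 17, 29, x1), (31, 29, 14, Rae, 17, 32, x1), (31, 29, 14, Rae, 17, 40, x1), (31, 29, 17, Jo, 22, 29, x1), (31, 29, 17, Jo, 22, 32, x1), (31, 29, 17, Jo, 22, 40, x1), (31, 29, 21, Wes, 26, 29, x1), (31, 29, 21, Wes, 26, 32, x1), (31, 29, 21, Wes, 26, 40, x1), (31, 29, 29, Gus, 16, 29, x1), (31, 29, 29, Gus, 16, 32, x1), (31, 29, 29, Gus, 16, 40, x1), (39, 30, 12, Xia, 19, 13, bio), (39, 30, 12, Xia, 19, 35, k1), (39, 30, 12, Xia, 19, 36, eng), (39, 30, 37, Lee, 18, 13, bio), (39, 30, 37, Lee, 18, 35, k1), (39, 30, 37, Lee, 18, 36, eng), (39, 30, 39, Ada, 37, 13, bio), (39, 30, 39, Ada, 37, 35, k1), (39, 30, 39, Ada, 37, 36, eng)}
Apply σ_{qty > 12}; surviving tuples: {(31, 29, 14, Rae, 17, 29, x1), (31, 29, 14, Rae, 17, 32, x1), (31, 29, 14, Rae, 17, 40, x1), (31, 29, 17, Jo, 22, 29, x1), (31, 29, 17, Jo, 22, 32, x1), (31, 29, 17, Jo, 22, 40, x1), (31, 29, 21, Wes, 26, 29, x1), (31, 29, 21, Wes, 26, 32, x1), (31, 29, 21, Wes, 26, 40, x1), (31, 29, 29, Gus, 16, 29, x1), (31, 29, 29, Gus, 16, 32, x1), (31, 29, 29, Gus, 16, 40, x1), (39, 30, 37, Lee, 18, 13, bio), (39, 30, 37, Lee, 18, 35, k1), (39, 30, 37, Lee, 18, 36, eng), (39, 30, 39, Ada, 37, 13, bio), (39, 30, 39, Ada, 37, 35, k1), (39, 30, 39, Ada, 37, 36, eng)}
Projecting to qty, pid (12 duplicate(s) eliminated): {(14, 31), (17, 31), (21, 31), (29, 31), (37, 39), (39, 39)}

{(14, 31), (17, 31), (21, 31), (29, 31), (37, 39), (39, 39)}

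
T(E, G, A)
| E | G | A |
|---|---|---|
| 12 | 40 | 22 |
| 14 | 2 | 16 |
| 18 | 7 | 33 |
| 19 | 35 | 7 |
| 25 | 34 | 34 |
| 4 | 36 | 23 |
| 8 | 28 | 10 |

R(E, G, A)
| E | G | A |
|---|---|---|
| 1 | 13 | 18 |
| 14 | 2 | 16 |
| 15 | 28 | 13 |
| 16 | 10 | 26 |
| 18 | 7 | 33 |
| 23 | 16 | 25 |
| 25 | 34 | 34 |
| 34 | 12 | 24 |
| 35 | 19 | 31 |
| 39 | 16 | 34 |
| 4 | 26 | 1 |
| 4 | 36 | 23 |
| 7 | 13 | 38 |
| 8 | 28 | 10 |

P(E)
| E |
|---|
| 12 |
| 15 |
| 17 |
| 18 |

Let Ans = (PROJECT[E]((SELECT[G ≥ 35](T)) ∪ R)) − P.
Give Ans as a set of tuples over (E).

Selection G ≥ 35: {(12, 40, 22), (19, 35, 7), (4, 36, 23)}
Taking the union: {(1, 13, 18), (12, 40, 22), (14, 2, 16), (15, 28, 13), (16, 10, 26), (18, 7, 33), (19, 35, 7), (23, 16, 25), (25, 34, 34), (34, 12, 24), (35, 19, 31), (39, 16, 34), (4, 26, 1), (4, 36, 23), (7, 13, 38), (8, 28, 10)}
π_{E} gives {1, 12, 14, 15, 16, 18, 19, 23, 25, 34, 35, 39, 4, 7, 8} (1 duplicate(s) eliminated).
Taking the difference: {1, 14, 16, 19, 23, 25, 34, 35, 39, 4, 7, 8}

{1, 14, 16, 19, 23, 25, 34, 35, 39, 4, 7, 8}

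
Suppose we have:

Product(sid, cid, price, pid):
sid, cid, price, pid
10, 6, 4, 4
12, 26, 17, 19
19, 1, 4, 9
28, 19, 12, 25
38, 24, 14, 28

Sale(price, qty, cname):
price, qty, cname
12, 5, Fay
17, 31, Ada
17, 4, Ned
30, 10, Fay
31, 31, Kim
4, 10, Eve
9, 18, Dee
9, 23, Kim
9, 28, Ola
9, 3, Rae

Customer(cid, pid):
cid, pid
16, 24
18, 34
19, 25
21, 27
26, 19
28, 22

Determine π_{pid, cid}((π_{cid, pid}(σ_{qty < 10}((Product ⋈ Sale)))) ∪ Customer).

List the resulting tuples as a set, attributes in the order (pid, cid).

Product ⋈ Sale (natural join on price): {(10, 6, 4, 4, 10, Eve), (12, 26, 17, 19, 31, Ada), (12, 26, 17, 19, 4, Ned), (19, 1, 4, 9, 10, Eve), (28, 19, 12, 25, 5, Fay)}
Filtering on qty < 10 leaves {(12, 26, 17, 19, 4, Ned), (28, 19, 12, 25, 5, Fay)}.
π[cid, pid]: project onto (cid, pid) → {(19, 25), (26, 19)}
Set union of the two operands is {(16, 24), (18, 34), (19, 25), (21, 27), (26, 19), (28, 22)}.
π[pid, cid]: project onto (pid, cid) → {(19, 26), (22, 28), (24, 16), (25, 19), (27, 21), (34, 18)}

{(19, 26), (22, 28), (24, 16), (25, 19), (27, 21), (34, 18)}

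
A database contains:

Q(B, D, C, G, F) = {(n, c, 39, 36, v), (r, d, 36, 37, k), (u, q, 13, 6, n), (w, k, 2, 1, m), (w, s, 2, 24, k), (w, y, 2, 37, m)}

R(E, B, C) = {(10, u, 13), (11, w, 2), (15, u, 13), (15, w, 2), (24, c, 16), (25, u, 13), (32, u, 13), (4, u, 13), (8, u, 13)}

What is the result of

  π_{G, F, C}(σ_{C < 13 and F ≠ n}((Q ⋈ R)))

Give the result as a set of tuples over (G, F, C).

{(1, m, 2), (24, k, 2), (37, m, 2)}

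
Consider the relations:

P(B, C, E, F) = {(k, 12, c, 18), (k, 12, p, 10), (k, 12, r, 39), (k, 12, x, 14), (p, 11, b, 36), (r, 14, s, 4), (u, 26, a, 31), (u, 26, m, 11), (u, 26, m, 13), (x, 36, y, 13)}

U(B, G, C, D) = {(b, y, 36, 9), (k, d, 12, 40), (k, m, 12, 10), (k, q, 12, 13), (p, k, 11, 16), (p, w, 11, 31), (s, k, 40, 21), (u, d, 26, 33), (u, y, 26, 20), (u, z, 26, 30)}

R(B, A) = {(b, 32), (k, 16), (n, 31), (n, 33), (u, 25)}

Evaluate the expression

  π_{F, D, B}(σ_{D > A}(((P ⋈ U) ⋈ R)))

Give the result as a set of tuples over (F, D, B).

{(10, 40, k), (11, 30, u), (11, 33, u), (13, 30, u), (13, 33, u), (14, 40, k), (18, 40, k), (31, 30, u), (31, 33, u), (39, 40, k)}

Joining P and U on B, C yields {(k, 12, c, 18, d, 40), (k, 12, c, 18, m, 10), (k, 12, c, 18, q, 13), (k, 12, p, 10, d, 40), (k, 12, p, 10, m, 10), (k, 12, p, 10, q, 13), (k, 12, r, 39, d, 40), (k, 12, r, 39, m, 10), (k, 12, r, 39, q, 13), (k, 12, x, 14, d, 40), (k, 12, x, 14, m, 10), (k, 12, x, 14, q, 13), (p, 11, b, 36, k, 16), (p, 11, b, 36, w, 31), (u, 26, a, 31, d, 33), (u, 26, a, 31, y, 20), (u, 26, a, 31, z, 30), (u, 26, m, 11, d, 33), (u, 26, m, 11, y, 20), (u, 26, m, 11, z, 30), (u, 26, m, 13, d, 33), (u, 26, m, 13, y, 20), (u, 26, m, 13, z, 30)}.
Joining (P ⋈ U) and R on B yields {(k, 12, c, 18, d, 40, 16), (k, 12, c, 18, m, 10, 16), (k, 12, c, 18, q, 13, 16), (k, 12, p, 10, d, 40, 16), (k, 12, p, 10, m, 10, 16), (k, 12, p, 10, q, 13, 16), (k, 12, r, 39, d, 40, 16), (k, 12, r, 39, m, 10, 16), (k, 12, r, 39, q, 13, 16), (k, 12, x, 14, d, 40, 16), (k, 12, x, 14, m, 10, 16), (k, 12, x, 14, q, 13, 16), (u, 26, a, 31, d, 33, 25), (u, 26, a, 31, y, 20, 25), (u, 26, a, 31, z, 30, 25), (u, 26, m, 11, d, 33, 25), (u, 26, m, 11, y, 20, 25), (u, 26, m, 11, z, 30, 25), (u, 26, m, 13, d, 33, 25), (u, 26, m, 13, y, 20, 25), (u, 26, m, 13, z, 30, 25)}.
Filtering on D > A leaves {(k, 12, c, 18, d, 40, 16), (k, 12, p, 10, d, 40, 16), (k, 12, r, 39, d, 40, 16), (k, 12, x, 14, d, 40, 16), (u, 26, a, 31, d, 33, 25), (u, 26, a, 31, z, 30, 25), (u, 26, m, 11, d, 33, 25), (u, 26, m, 11, z, 30, 25), (u, 26, m, 13, d, 33, 25), (u, 26, m, 13, z, 30, 25)}.
π[F, D, B]: project onto (F, D, B) → {(10, 40, k), (11, 30, u), (11, 33, u), (13, 30, u), (13, 33, u), (14, 40, k), (18, 40, k), (31, 30, u), (31, 33, u), (39, 40, k)}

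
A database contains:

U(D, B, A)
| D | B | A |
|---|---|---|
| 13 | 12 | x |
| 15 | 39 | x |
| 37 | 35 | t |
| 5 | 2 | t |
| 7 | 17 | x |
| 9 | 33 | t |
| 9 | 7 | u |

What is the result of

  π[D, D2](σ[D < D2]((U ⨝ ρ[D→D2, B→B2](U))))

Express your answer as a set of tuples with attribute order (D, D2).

ρ[D→D2, B→B2]: schema becomes (D2, B2, A); tuples unchanged.
Joining U and ρ[D→D2, B→B2](U) on A yields {(13, 12, x, 13, 12), (13, 12, x, 15, 39), (13, 12, x, 7, 17), (15, 39, x, 13, 12), (15, 39, x, 15, 39), (15, 39, x, 7, 17), (37, 35, t, 37, 35), (37, 35, t, 5, 2), (37, 35, t, 9, 33), (5, 2, t, 37, 35), (5, 2, t, 5, 2), (5, 2, t, 9, 33), (7, 17, x, 13, 12), (7, 17, x, 15, 39), (7, 17, x, 7, 17), (9, 33, t, 37, 35), (9, 33, t, 5, 2), (9, 33, t, 9, 33), (9, 7, u, 9, 7)}.
Selection D < D2: {(13, 12, x, 15, 39), (5, 2, t, 37, 35), (5, 2, t, 9, 33), (7, 17, x, 13, 12), (7, 17, x, 15, 39), (9, 33, t, 37, 35)}
π[D, D2]: project onto (D, D2) → {(13, 15), (5, 37), (5, 9), (7, 13), (7, 15), (9, 37)}

{(13, 15), (5, 37), (5, 9), (7, 13), (7, 15), (9, 37)}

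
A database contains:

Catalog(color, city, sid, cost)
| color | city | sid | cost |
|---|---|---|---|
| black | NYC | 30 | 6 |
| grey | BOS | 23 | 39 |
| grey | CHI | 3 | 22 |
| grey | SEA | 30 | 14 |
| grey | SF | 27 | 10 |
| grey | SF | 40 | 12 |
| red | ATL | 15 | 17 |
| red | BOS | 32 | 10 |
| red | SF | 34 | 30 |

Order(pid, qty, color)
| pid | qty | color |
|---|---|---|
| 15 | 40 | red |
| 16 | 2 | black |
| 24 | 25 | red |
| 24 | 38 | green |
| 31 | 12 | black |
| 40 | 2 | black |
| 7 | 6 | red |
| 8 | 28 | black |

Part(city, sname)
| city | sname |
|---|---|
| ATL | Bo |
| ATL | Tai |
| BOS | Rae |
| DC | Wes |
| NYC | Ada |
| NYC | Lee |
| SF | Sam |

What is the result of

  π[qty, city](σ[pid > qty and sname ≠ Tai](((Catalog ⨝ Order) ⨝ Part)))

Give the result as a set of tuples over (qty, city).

{(12, NYC), (2, NYC), (6, ATL), (6, BOS), (6, SF)}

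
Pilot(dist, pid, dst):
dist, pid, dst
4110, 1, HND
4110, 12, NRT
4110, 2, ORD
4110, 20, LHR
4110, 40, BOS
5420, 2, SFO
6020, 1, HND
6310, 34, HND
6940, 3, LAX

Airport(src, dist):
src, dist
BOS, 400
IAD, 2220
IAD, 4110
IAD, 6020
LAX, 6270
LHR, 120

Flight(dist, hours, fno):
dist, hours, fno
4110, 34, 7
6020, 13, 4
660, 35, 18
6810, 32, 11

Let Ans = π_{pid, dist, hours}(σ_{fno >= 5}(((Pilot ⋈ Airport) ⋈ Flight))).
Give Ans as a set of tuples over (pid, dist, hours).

{(1, 4110, 34), (12, 4110, 34), (2, 4110, 34), (20, 4110, 34), (40, 4110, 34)}

Natural join on dist: {(4110, 1, HND, IAD), (4110, 12, NRT, IAD), (4110, 2, ORD, IAD), (4110, 20, LHR, IAD), (4110, 40, BOS, IAD), (6020, 1, HND, IAD)}
Natural join on dist: {(4110, 1, HND, IAD, 34, 7), (4110, 12, NRT, IAD, 34, 7), (4110, 2, ORD, IAD, 34, 7), (4110, 20, LHR, IAD, 34, 7), (4110, 40, BOS, IAD, 34, 7), (6020, 1, HND, IAD, 13, 4)}
Selection fno >= 5: {(4110, 1, HND, IAD, 34, 7), (4110, 12, NRT, IAD, 34, 7), (4110, 2, ORD, IAD, 34, 7), (4110, 20, LHR, IAD, 34, 7), (4110, 40, BOS, IAD, 34, 7)}
π[pid, dist, hours]: project onto (pid, dist, hours) → {(1, 4110, 34), (12, 4110, 34), (2, 4110, 34), (20, 4110, 34), (40, 4110, 34)}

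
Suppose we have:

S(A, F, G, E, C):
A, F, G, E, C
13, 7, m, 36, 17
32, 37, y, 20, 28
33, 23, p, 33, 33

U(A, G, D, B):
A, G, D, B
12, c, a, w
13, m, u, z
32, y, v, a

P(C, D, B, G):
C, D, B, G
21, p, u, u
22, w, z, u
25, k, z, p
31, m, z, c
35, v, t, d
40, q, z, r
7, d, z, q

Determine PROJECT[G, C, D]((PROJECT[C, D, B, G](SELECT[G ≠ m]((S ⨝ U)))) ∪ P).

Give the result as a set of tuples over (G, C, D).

{(c, 31, m), (d, 35, v), (p, 25, k), (q, 7, d), (r, 40, q), (u, 21, p), (u, 22, w), (y, 28, v)}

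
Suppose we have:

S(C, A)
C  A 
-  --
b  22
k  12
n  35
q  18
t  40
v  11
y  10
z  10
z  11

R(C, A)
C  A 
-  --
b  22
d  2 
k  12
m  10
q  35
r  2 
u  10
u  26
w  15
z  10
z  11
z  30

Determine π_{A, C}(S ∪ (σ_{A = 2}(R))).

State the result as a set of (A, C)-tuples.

Filtering on A = 2 leaves {(d, 2), (r, 2)}.
Union: {(b, 22), (k, 12), (n, 35), (q, 18), (t, 40), (v, 11), (y, 10), (z, 10), (z, 11)} with {(d, 2), (r, 2)} → {(b, 22), (d, 2), (k, 12), (n, 35), (q, 18), (r, 2), (t, 40), (v, 11), (y, 10), (z, 10), (z, 11)}
Keep only column(s) A, C: {(10, y), (10, z), (11, v), (11, z), (12, k), (18, q), (2, d), (2, r), (22, b), (35, n), (40, t)}

{(10, y), (10, z), (11, v), (11, z), (12, k), (18, q), (2, d), (2, r), (22, b), (35, n), (40, t)}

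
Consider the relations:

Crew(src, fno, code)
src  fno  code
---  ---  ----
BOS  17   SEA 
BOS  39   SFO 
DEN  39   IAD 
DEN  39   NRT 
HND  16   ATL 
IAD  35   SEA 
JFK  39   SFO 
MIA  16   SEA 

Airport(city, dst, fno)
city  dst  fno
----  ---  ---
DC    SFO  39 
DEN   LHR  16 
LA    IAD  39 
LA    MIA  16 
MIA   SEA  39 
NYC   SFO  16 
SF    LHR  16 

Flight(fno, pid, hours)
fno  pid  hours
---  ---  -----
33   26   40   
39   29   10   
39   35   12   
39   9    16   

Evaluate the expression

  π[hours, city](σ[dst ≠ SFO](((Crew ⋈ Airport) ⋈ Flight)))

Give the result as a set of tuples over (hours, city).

Natural join on fno: {(BOS, 39, SFO, DC, SFO), (BOS, 39, SFO, LA, IAD), (BOS, 39, SFO, MIA, SEA), (DEN, 39, IAD, DC, SFO), (DEN, 39, IAD, LA, IAD), (DEN, 39, IAD, MIA, SEA), (DEN, 39, NRT, DC, SFO), (DEN, 39, NRT, LA, IAD), (DEN, 39, NRT, MIA, SEA), (HND, 16, ATL, DEN, LHR), (HND, 16, ATL, LA, MIA), (HND, 16, ATL, NYC, SFO), (HND, 16, ATL, SF, LHR), (JFK, 39, SFO, DC, SFO), (JFK, 39, SFO, LA, IAD), (JFK, 39, SFO, MIA, SEA), (MIA, 16, SEA, DEN, LHR), (MIA, 16, SEA, LA, MIA), (MIA, 16, SEA, NYC, SFO), (MIA, 16, SEA, SF, LHR)}
Natural join on fno: {(BOS, 39, SFO, DC, SFO, 29, 10), (BOS, 39, SFO, DC, SFO, 35, 12), (BOS, 39, SFO, DC, SFO, 9, 16), (BOS, 39, SFO, LA, IAD, 29, 10), (BOS, 39, SFO, LA, IAD, 35, 12), (BOS, 39, SFO, LA, IAD, 9, 16), (BOS, 39, SFO, MIA, SEA, 29, 10), (BOS, 39, SFO, MIA, SEA, 35, 12), (BOS, 39, SFO, MIA, SEA, 9, 16), (DEN, 39, IAD, DC, SFO, 29, 10), (DEN, 39, IAD, DC, SFO, 35, 12), (DEN, 39, IAD, DC, SFO, 9, 16), (DEN, 39, IAD, LA, IAD, 29, 10), (DEN, 39, IAD, LA, IAD, 35, 12), (DEN, 39, IAD, LA, IAD, 9, 16), (DEN, 39, IAD, MIA, SEA, 29, 10), (DEN, 39, IAD, MIA, SEA, 35, 12), (DEN, 39, IAD, MIA, SEA, 9, 16), (DEN, 39, NRT, DC, SFO, 29, 10), (DEN, 39, NRT, DC, SFO, 35, 12), (DEN, 39, NRT, DC, SFO, 9, 16), (DEN, 39, NRT, LA, IAD, 29, 10), (DEN, 39, NRT, LA, IAD, 35, 12), (DEN, 39, NRT, LA, IAD, 9, 16), (DEN, 39, NRT, MIA, SEA, 29, 10), (DEN, 39, NRT, MIA, SEA, 35, 12), (DEN, 39, NRT, MIA, SEA, 9, 16), (JFK, 39, SFO, DC, SFO, 29, 10), (JFK, 39, SFO, DC, SFO, 35, 12), (JFK, 39, SFO, DC, SFO, 9, 16), (JFK, 39, SFO, LA, IAD, 29, 10), (JFK, 39, SFO, LA, IAD, 35, 12), (JFK, 39, SFO, LA, IAD, 9, 16), (JFK, 39, SFO, MIA, SEA, 29, 10), (JFK, 39, SFO, MIA, SEA, 35, 12), (JFK, 39, SFO, MIA, SEA, 9, 16)}
Filtering on dst ≠ SFO leaves {(BOS, 39, SFO, LA, IAD, 29, 10), (BOS, 39, SFO, LA, IAD, 35, 12), (BOS, 39, SFO, LA, IAD, 9, 16), (BOS, 39, SFO, MIA, SEA, 29, 10), (BOS, 39, SFO, MIA, SEA, 35, 12), (BOS, 39, SFO, MIA, SEA, 9, 16), (DEN, 39, IAD, LA, IAD, 29, 10), (DEN, 39, IAD, LA, IAD, 35, 12), (DEN, 39, IAD, LA, IAD, 9, 16), (DEN, 39, IAD, MIA, SEA, 29, 10), (DEN, 39, IAD, MIA, SEA, 35, 12), (DEN, 39, IAD, MIA, SEA, 9, 16), (DEN, 39, NRT, LA, IAD, 29, 10), (DEN, 39, NRT, LA, IAD, 35, 12), (DEN, 39, NRT, LA, IAD, 9, 16), (DEN, 39, NRT, MIA, SEA, 29, 10), (DEN, 39, NRT, MIA, SEA, 35, 12), (DEN, 39, NRT, MIA, SEA, 9, 16), (JFK, 39, SFO, LA, IAD, 29, 10), (JFK, 39, SFO, LA, IAD, 35, 12), (JFK, 39, SFO, LA, IAD, 9, 16), (JFK, 39, SFO, MIA, SEA, 29, 10), (JFK, 39, SFO, MIA, SEA, 35, 12), (JFK, 39, SFO, MIA, SEA, 9, 16)}.
π_{hours, city} gives {(10, LA), (10, MIA), (12, LA), (12, MIA), (16, LA), (16, MIA)} (18 duplicate(s) eliminated).

{(10, LA), (10, MIA), (12, LA), (12, MIA), (16, LA), (16, MIA)}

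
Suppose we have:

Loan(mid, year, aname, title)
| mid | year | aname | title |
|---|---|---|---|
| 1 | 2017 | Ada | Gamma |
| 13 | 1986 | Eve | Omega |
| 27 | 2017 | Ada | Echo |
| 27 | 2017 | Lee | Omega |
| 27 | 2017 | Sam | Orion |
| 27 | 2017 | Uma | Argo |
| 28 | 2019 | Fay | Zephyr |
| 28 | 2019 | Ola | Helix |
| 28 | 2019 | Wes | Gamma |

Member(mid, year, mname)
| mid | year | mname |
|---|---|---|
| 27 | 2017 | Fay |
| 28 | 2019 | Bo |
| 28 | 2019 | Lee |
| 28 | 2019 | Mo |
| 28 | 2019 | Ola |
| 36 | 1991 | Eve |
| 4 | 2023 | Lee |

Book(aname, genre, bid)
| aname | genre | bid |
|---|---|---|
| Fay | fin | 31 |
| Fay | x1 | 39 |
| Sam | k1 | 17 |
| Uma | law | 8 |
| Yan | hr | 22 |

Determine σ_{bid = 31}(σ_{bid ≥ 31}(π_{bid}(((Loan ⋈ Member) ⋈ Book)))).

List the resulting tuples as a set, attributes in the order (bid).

{31}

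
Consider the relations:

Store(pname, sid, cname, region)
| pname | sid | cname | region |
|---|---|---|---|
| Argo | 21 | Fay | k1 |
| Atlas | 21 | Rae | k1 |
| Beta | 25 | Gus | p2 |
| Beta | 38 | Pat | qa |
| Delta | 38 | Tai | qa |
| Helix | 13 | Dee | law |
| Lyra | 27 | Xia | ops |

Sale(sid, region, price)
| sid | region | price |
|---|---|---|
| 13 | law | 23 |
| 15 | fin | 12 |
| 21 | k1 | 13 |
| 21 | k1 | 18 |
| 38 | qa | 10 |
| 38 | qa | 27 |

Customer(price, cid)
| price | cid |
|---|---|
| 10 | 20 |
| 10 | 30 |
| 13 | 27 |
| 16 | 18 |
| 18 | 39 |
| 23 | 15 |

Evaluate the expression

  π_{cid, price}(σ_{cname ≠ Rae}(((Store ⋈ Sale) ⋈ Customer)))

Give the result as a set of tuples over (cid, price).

{(15, 23), (20, 10), (27, 13), (30, 10), (39, 18)}

Joining Store and Sale on sid, region yields {(Argo, 21, Fay, k1, 13), (Argo, 21, Fay, k1, 18), (Atlas, 21, Rae, k1, 13), (Atlas, 21, Rae, k1, 18), (Beta, 38, Pat, qa, 10), (Beta, 38, Pat, qa, 27), (Delta, 38, Tai, qa, 10), (Delta, 38, Tai, qa, 27), (Helix, 13, Dee, law, 23)}.
Joining (Store ⋈ Sale) and Customer on price yields {(Argo, 21, Fay, k1, 13, 27), (Argo, 21, Fay, k1, 18, 39), (Atlas, 21, Rae, k1, 13, 27), (Atlas, 21, Rae, k1, 18, 39), (Beta, 38, Pat, qa, 10, 20), (Beta, 38, Pat, qa, 10, 30), (Delta, 38, Tai, qa, 10, 20), (Delta, 38, Tai, qa, 10, 30), (Helix, 13, Dee, law, 23, 15)}.
Apply σ_{cname ≠ Rae}; surviving tuples: {(Argo, 21, Fay, k1, 13, 27), (Argo, 21, Fay, k1, 18, 39), (Beta, 38, Pat, qa, 10, 20), (Beta, 38, Pat, qa, 10, 30), (Delta, 38, Tai, qa, 10, 20), (Delta, 38, Tai, qa, 10, 30), (Helix, 13, Dee, law, 23, 15)}
π_{cid, price} gives {(15, 23), (20, 10), (27, 13), (30, 10), (39, 18)} (2 duplicate(s) eliminated).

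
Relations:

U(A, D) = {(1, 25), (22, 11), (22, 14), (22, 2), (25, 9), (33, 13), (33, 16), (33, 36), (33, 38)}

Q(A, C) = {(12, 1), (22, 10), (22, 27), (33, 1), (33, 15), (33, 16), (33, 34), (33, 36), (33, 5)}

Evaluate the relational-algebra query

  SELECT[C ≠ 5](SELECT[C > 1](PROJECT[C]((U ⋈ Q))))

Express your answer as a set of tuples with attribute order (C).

{10, 15, 16, 27, 34, 36}

Natural join on A: {(22, 11, 10), (22, 11, 27), (22, 14, 10), (22, 14, 27), (22, 2, 10), (22, 2, 27), (33, 13, 1), (33, 13, 15), (33, 13, 16), (33, 13, 34), (33, 13, 36), (33, 13, 5), (33, 16, 1), (33, 16, 15), (33, 16, 16), (33, 16, 34), (33, 16, 36), (33, 16, 5), (33, 36, 1), (33, 36, 15), (33, 36, 16), (33, 36, 34), (33, 36, 36), (33, 36, 5), (33, 38, 1), (33, 38, 15), (33, 38, 16), (33, 38, 34), (33, 38, 36), (33, 38, 5)}
Projecting to C (22 duplicate(s) eliminated): {1, 10, 15, 16, 27, 34, 36, 5}
Filtering on C > 1 leaves {10, 15, 16, 27, 34, 36, 5}.
Filtering on C ≠ 5 leaves {10, 15, 16, 27, 34, 36}.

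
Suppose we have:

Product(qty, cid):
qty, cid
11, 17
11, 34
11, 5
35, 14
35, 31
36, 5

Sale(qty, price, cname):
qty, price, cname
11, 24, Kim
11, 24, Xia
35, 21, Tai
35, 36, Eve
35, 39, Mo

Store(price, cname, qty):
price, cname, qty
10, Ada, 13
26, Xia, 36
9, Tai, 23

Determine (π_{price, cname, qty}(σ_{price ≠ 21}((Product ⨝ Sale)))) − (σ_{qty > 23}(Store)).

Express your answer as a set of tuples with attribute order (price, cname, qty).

Product ⋈ Sale (natural join on qty): {(11, 17, 24, Kim), (11, 17, 24, Xia), (11, 34, 24, Kim), (11, 34, 24, Xia), (11, 5, 24, Kim), (11, 5, 24, Xia), (35, 14, 21, Tai), (35, 14, 36, Eve), (35, 14, 39, Mo), (35, 31, 21, Tai), (35, 31, 36, Eve), (35, 31, 39, Mo)}
Apply σ_{price ≠ 21}; surviving tuples: {(11, 17, 24, Kim), (11, 17, 24, Xia), (11, 34, 24, Kim), (11, 34, 24, Xia), (11, 5, 24, Kim), (11, 5, 24, Xia), (35, 14, 36, Eve), (35, 14, 39, Mo), (35, 31, 36, Eve), (35, 31, 39, Mo)}
π_{price, cname, qty} gives {(24, Kim, 11), (24, Xia, 11), (36, Eve, 35), (39, Mo, 35)} (6 duplicate(s) eliminated).
Apply σ_{qty > 23}; surviving tuples: {(26, Xia, 36)}
Set difference of the two operands is {(24, Kim, 11), (24, Xia, 11), (36, Eve, 35), (39, Mo, 35)}.

{(24, Kim, 11), (24, Xia, 11), (36, Eve, 35), (39, Mo, 35)}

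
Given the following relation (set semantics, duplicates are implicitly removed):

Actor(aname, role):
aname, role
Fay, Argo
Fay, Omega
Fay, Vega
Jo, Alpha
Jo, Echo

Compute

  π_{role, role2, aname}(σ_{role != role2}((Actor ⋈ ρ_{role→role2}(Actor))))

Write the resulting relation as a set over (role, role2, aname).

{(Alpha, Echo, Jo), (Argo, Omega, Fay), (Argo, Vega, Fay), (Echo, Alpha, Jo), (Omega, Argo, Fay), (Omega, Vega, Fay), (Vega, Argo, Fay), (Vega, Omega, Fay)}

ρ[role→role2]: schema becomes (aname, role2); tuples unchanged.
Natural join on aname: {(Fay, Argo, Argo), (Fay, Argo, Omega), (Fay, Argo, Vega), (Fay, Omega, Argo), (Fay, Omega, Omega), (Fay, Omega, Vega), (Fay, Vega, Argo), (Fay, Vega, Omega), (Fay, Vega, Vega), (Jo, Alpha, Alpha), (Jo, Alpha, Echo), (Jo, Echo, Alpha), (Jo, Echo, Echo)}
Selection role != role2: {(Fay, Argo, Omega), (Fay, Argo, Vega), (Fay, Omega, Argo), (Fay, Omega, Vega), (Fay, Vega, Argo), (Fay, Vega, Omega), (Jo, Alpha, Echo), (Jo, Echo, Alpha)}
π_{role, role2, aname} gives {(Alpha, Echo, Jo), (Argo, Omega, Fay), (Argo, Vega, Fay), (Echo, Alpha, Jo), (Omega, Argo, Fay), (Omega, Vega, Fay), (Vega, Argo, Fay), (Vega, Omega, Fay)}.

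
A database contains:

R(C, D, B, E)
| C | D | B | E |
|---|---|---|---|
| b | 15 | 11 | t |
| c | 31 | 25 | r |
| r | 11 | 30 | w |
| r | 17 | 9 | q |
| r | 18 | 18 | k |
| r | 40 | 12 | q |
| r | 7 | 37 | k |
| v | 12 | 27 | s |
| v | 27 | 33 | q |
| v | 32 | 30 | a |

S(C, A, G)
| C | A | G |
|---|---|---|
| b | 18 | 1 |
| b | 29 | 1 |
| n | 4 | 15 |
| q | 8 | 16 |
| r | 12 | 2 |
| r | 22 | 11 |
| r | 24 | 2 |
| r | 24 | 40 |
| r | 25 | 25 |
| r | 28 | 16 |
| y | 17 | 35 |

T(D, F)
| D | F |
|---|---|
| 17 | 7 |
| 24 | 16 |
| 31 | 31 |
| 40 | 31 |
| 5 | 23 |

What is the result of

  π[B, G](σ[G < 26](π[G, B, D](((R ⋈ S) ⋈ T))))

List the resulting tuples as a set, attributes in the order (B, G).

Natural join on C: {(b, 15, 11, t, 18, 1), (b, 15, 11, t, 29, 1), (r, 11, 30, w, 12, 2), (r, 11, 30, w, 22, 11), (r, 11, 30, w, 24, 2), (r, 11, 30, w, 24, 40), (r, 11, 30, w, 25, 25), (r, 11, 30, w, 28, 16), (r, 17, 9, q, 12, 2), (r, 17, 9, q, 22, 11), (r, 17, 9, q, 24, 2), (r, 17, 9, q, 24, 40), (r, 17, 9, q, 25, 25), (r, 17, 9, q, 28, 16), (r, 18, 18, k, 12, 2), (r, 18, 18, k, 22, 11), (r, 18, 18, k, 24, 2), (r, 18, 18, k, 24, 40), (r, 18, 18, k, 25, 25), (r, 18, 18, k, 28, 16), (r, 40, 12, q, 12, 2), (r, 40, 12, q, 22, 11), (r, 40, 12, q, 24, 2), (r, 40, 12, q, 24, 40), (r, 40, 12, q, 25, 25), (r, 40, 12, q, 28, 16), (r, 7, 37, k, 12, 2), (r, 7, 37, k, 22, 11), (r, 7, 37, k, 24, 2), (r, 7, 37, k, 24, 40), (r, 7, 37, k, 25, 25), (r, 7, 37, k, 28, 16)}
Natural join on D: {(r, 17, 9, q, 12, 2, 7), (r, 17, 9, q, 22, 11, 7), (r, 17, 9, q, 24, 2, 7), (r, 17, 9, q, 24, 40, 7), (r, 17, 9, q, 25, 25, 7), (r, 17, 9, q, 28, 16, 7), (r, 40, 12, q, 12, 2, 31), (r, 40, 12, q, 22, 11, 31), (r, 40, 12, q, 24, 2, 31), (r, 40, 12, q, 24, 40, 31), (r, 40, 12, q, 25, 25, 31), (r, 40, 12, q, 28, 16, 31)}
π[G, B, D]: project onto (G, B, D) (2 duplicate(s) eliminated) → {(11, 12, 40), (11, 9, 17), (16, 12, 40), (16, 9, 17), (2, 12, 40), (2, 9, 17), (25, 12, 40), (25, 9, 17), (40, 12, 40), (40, 9, 17)}
Apply σ_{G < 26}; surviving tuples: {(11, 12, 40), (11, 9, 17), (16, 12, 40), (16, 9, 17), (2, 12, 40), (2, 9, 17), (25, 12, 40), (25, 9, 17)}
π[B, G]: project onto (B, G) → {(12, 11), (12, 16), (12, 2), (12, 25), (9, 11), (9, 16), (9, 2), (9, 25)}

{(12, 11), (12, 16), (12, 2), (12, 25), (9, 11), (9, 16), (9, 2), (9, 25)}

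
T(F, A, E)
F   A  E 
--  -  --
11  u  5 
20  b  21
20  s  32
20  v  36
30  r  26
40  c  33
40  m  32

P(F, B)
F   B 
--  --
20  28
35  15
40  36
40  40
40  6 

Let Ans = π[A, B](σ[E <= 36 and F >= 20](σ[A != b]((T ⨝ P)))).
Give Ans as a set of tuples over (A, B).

{(c, 36), (c, 40), (c, 6), (m, 36), (m, 40), (m, 6), (s, 28), (v, 28)}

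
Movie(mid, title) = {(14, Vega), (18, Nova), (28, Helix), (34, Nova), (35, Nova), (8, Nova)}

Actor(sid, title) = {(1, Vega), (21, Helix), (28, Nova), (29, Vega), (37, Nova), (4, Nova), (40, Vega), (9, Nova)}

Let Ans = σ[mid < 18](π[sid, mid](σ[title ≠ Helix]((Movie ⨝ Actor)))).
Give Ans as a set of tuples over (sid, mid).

Natural join on title: {(14, Vega, 1), (14, Vega, 29), (14, Vega, 40), (18, Nova, 28), (18, Nova, 37), (18, Nova, 4), (18, Nova, 9), (28, Helix, 21), (34, Nova, 28), (34, Nova, 37), (34, Nova, 4), (34, Nova, 9), (35, Nova, 28), (35, Nova, 37), (35, Nova, 4), (35, Nova, 9), (8, Nova, 28), (8, Nova, 37), (8, Nova, 4), (8, Nova, 9)}
Selection title ≠ Helix: {(14, Vega, 1), (14, Vega, 29), (14, Vega, 40), (18, Nova, 28), (18, Nova, 37), (18, Nova, 4), (18, Nova, 9), (34, Nova, 28), (34, Nova, 37), (34, Nova, 4), (34, Nova, 9), (35, Nova, 28), (35, Nova, 37), (35, Nova, 4), (35, Nova, 9), (8, Nova, 28), (8, Nova, 37), (8, Nova, 4), (8, Nova, 9)}
π_{sid, mid} gives {(1, 14), (28, 18), (28, 34), (28, 35), (28, 8), (29, 14), (37, 18), (37, 34), (37, 35), (37, 8), (4, 18), (4, 34), (4, 35), (4, 8), (40, 14), (9, 18), (9, 34), (9, 35), (9, 8)}.
Selection mid < 18: {(1, 14), (28, 8), (29, 14), (37, 8), (4, 8), (40, 14), (9, 8)}

{(1, 14), (28, 8), (29, 14), (37, 8), (4, 8), (40, 14), (9, 8)}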